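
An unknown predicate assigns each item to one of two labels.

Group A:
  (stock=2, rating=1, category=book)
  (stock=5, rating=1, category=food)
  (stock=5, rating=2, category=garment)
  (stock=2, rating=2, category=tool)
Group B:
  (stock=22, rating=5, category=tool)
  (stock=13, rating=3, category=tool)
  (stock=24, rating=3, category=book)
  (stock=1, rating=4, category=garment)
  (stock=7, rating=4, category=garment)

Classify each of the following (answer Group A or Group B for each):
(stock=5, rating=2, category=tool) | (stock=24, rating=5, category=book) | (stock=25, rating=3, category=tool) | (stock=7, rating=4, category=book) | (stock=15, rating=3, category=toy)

The common property of the 'Group A' items is: rating ≤ 2. No 'Group B' item has it.

Group A, Group B, Group B, Group B, Group B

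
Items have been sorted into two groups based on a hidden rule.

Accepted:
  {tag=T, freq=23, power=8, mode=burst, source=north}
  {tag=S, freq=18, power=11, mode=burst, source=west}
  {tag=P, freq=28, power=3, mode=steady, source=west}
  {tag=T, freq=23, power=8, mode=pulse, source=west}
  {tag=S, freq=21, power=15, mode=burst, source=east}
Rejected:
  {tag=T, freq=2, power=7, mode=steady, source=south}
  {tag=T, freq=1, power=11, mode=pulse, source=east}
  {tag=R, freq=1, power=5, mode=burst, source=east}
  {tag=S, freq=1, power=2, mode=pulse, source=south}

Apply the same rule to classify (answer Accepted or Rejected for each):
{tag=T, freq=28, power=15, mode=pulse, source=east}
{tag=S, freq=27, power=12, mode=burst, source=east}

Accepted, Accepted

Every 'Accepted' example satisfies: freq ≥ 18. None of the 'Rejected' examples do.
{tag=T, freq=28, power=15, mode=pulse, source=east}: Accepted (freq = 28).
{tag=S, freq=27, power=12, mode=burst, source=east}: Accepted (freq = 27).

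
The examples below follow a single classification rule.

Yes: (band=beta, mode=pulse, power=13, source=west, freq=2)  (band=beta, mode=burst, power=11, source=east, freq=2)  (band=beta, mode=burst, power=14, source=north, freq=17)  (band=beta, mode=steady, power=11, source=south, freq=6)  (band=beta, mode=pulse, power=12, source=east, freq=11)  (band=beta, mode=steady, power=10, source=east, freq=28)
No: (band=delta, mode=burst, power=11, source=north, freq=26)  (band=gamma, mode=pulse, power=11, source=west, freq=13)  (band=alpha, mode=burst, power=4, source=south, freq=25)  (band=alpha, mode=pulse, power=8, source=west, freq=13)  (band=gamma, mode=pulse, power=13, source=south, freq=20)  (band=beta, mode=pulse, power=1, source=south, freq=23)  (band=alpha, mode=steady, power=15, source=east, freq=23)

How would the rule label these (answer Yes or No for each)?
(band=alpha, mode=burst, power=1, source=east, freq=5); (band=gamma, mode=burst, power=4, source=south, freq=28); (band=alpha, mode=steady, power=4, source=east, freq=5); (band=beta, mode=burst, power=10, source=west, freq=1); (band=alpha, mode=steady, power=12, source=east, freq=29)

The pattern is that an item is 'Yes' exactly when: band is beta AND power ≥ 4.
(band=alpha, mode=burst, power=1, source=east, freq=5): band is alpha, power = 1, doesn't match → No.
(band=gamma, mode=burst, power=4, source=south, freq=28): band is gamma, power = 4, doesn't match → No.
(band=alpha, mode=steady, power=4, source=east, freq=5): band is alpha, power = 4, doesn't match → No.
(band=beta, mode=burst, power=10, source=west, freq=1): band is beta, power = 10, matches → Yes.
(band=alpha, mode=steady, power=12, source=east, freq=29): band is alpha, power = 12, doesn't match → No.

No, No, No, Yes, No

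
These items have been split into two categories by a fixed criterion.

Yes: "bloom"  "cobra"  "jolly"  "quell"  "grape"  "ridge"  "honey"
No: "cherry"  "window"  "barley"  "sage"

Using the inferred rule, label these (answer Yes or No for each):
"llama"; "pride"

The distinguishing property — odd length — holds for all the 'Yes' cases and none of the 'No' cases.
"llama" → length 5 → Yes. "pride" → length 5 → Yes.

Yes, Yes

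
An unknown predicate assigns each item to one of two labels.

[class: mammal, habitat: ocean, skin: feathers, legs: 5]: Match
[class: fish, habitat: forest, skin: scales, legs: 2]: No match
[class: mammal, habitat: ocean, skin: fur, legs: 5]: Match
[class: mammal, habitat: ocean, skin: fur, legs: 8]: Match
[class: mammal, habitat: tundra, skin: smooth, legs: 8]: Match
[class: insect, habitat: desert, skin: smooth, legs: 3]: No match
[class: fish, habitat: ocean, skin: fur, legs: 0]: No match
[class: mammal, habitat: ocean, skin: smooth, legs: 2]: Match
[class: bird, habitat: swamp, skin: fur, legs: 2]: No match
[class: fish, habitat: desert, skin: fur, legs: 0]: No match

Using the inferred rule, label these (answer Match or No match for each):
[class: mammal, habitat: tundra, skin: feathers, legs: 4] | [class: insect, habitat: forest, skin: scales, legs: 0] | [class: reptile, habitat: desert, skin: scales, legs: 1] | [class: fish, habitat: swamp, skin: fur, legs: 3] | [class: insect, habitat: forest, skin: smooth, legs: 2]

The pattern is that an item is 'Match' exactly when: class is mammal.
[class: mammal, habitat: tundra, skin: feathers, legs: 4] → class is mammal → Match.
[class: insect, habitat: forest, skin: scales, legs: 0] → class is insect → No match.
[class: reptile, habitat: desert, skin: scales, legs: 1] → class is reptile → No match.
[class: fish, habitat: swamp, skin: fur, legs: 3] → class is fish → No match.
[class: insect, habitat: forest, skin: smooth, legs: 2] → class is insect → No match.

Match, No match, No match, No match, No match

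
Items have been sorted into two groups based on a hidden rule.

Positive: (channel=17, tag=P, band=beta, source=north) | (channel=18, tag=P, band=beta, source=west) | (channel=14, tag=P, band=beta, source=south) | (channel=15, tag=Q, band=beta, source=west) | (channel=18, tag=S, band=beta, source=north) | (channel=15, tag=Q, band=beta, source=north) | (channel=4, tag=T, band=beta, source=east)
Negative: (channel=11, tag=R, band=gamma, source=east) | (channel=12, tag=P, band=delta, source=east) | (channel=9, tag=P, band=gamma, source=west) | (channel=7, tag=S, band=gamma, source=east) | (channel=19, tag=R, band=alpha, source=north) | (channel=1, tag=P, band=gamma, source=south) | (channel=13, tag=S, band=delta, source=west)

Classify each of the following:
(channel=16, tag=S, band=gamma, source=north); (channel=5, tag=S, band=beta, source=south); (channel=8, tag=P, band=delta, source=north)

Negative, Positive, Negative

The pattern is that an item is 'Positive' exactly when: band is beta.
Negative: (channel=16, tag=S, band=gamma, source=north), since band is gamma. Positive: (channel=5, tag=S, band=beta, source=south), since band is beta. Negative: (channel=8, tag=P, band=delta, source=north), since band is delta.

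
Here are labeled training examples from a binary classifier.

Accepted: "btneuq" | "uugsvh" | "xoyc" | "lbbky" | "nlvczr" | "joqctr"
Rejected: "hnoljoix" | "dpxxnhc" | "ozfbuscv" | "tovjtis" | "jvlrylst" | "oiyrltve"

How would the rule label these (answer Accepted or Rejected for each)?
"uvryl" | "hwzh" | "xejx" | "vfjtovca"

Accepted, Accepted, Accepted, Rejected

A rule that fits every label: length ≤ 6 — true of each 'Accepted' example, false of each 'Rejected' one.
Accepted: "uvryl", since length 5.
Accepted: "hwzh", since length 4.
Accepted: "xejx", since length 4.
Rejected: "vfjtovca", since length 8.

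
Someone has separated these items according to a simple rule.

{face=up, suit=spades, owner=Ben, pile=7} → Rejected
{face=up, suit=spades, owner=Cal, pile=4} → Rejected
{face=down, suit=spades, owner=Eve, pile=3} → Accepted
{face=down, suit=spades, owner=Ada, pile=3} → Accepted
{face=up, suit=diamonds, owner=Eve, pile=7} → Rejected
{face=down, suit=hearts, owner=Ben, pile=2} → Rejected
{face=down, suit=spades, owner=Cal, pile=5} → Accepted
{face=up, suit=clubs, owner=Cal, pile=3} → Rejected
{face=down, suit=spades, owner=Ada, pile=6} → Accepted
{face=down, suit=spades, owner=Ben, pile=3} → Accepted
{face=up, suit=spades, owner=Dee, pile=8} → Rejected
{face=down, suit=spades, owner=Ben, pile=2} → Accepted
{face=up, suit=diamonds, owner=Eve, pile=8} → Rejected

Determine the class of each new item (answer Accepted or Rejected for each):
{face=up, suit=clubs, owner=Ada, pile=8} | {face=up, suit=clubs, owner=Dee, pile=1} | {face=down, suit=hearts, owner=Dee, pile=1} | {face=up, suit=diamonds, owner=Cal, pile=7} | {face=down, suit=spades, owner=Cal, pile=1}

Rejected, Rejected, Rejected, Rejected, Accepted

The classifier is using: face is down AND suit is spades.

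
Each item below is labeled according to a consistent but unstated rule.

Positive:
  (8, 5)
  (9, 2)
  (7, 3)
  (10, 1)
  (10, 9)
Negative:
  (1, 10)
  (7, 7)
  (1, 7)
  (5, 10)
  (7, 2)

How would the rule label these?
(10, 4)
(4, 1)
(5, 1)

Positive, Negative, Negative

Rule: first > second AND sum ≥ 10. This holds for each 'Positive' example and fails for each 'Negative' one.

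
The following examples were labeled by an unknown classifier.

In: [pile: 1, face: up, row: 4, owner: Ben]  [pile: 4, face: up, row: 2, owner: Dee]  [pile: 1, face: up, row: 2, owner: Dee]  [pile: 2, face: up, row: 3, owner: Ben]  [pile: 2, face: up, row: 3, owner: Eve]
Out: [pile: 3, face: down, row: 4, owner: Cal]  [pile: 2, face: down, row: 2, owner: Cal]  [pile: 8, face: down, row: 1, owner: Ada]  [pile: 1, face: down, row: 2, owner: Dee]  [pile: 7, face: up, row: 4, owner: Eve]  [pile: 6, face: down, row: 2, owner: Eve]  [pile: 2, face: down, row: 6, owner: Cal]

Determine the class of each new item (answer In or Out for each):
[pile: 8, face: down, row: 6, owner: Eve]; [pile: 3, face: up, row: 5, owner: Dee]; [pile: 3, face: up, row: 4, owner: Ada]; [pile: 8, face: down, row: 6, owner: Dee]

Out, In, In, Out

Rule: face is up AND pile ≤ 4. This holds for each 'In' example and fails for each 'Out' one.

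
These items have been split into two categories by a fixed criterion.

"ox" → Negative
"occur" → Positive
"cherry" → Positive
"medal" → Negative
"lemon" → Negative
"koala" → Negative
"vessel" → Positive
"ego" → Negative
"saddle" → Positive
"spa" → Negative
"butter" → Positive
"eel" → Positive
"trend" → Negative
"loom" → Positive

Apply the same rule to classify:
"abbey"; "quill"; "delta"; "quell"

Positive, Positive, Negative, Positive

The distinguishing property — has a double letter — holds for all the 'Positive' cases and none of the 'Negative' cases.
"abbey": Positive ('bb' doubled).
"quill": Positive ('ll' doubled).
"delta": Negative (no doubled letter).
"quell": Positive ('ll' doubled).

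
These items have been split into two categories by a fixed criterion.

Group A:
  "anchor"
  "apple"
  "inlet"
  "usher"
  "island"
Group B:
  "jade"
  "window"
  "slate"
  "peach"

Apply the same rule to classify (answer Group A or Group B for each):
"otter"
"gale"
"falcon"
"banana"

Group A, Group B, Group B, Group B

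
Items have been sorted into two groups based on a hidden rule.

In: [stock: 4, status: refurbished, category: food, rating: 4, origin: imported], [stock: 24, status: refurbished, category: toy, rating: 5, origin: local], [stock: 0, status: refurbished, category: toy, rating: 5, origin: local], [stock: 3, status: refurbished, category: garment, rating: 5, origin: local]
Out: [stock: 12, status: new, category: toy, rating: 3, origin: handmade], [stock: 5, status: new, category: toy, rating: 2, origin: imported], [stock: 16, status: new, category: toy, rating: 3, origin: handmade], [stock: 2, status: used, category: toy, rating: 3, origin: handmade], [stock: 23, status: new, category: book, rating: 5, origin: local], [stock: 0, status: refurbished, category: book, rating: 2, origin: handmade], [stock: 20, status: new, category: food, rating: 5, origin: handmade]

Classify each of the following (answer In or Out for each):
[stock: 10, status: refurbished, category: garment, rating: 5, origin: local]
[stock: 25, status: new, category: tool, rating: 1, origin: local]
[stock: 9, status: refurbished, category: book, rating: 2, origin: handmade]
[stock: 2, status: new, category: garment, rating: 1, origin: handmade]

Rule: status is refurbished AND rating ≥ 3. This holds for each 'In' example and fails for each 'Out' one.

In, Out, Out, Out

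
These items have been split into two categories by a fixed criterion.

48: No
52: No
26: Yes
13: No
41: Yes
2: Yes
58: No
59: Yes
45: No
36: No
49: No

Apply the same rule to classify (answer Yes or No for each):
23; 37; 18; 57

One predicate separates the groups cleanly: ≡ 2 (mod 3).

Yes, No, No, No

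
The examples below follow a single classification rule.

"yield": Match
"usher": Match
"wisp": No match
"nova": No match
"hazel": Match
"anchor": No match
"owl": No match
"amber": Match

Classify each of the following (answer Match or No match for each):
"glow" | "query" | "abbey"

No match, Match, Match

All 'Match' examples share one property — contains 'e' — and every 'No match' example lacks it.
"glow" — no 'e', hence No match.
"query" — has 'e', hence Match.
"abbey" — has 'e', hence Match.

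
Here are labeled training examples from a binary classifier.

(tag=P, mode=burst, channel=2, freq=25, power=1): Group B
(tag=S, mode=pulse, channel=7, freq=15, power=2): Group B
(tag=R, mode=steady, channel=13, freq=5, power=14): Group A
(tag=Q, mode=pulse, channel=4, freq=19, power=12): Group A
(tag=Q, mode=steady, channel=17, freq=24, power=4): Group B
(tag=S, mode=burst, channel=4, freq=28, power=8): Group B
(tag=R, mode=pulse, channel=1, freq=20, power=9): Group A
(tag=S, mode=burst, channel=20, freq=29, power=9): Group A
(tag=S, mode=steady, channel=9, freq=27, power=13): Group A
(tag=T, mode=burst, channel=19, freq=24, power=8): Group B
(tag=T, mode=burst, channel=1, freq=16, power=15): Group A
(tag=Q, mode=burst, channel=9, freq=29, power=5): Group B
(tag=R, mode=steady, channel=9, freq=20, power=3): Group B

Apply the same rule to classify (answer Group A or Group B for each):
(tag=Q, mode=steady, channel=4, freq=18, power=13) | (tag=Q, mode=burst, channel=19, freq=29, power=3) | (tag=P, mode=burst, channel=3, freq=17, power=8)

Rule: power ≥ 9. This holds for each 'Group A' example and fails for each 'Group B' one.

Group A, Group B, Group B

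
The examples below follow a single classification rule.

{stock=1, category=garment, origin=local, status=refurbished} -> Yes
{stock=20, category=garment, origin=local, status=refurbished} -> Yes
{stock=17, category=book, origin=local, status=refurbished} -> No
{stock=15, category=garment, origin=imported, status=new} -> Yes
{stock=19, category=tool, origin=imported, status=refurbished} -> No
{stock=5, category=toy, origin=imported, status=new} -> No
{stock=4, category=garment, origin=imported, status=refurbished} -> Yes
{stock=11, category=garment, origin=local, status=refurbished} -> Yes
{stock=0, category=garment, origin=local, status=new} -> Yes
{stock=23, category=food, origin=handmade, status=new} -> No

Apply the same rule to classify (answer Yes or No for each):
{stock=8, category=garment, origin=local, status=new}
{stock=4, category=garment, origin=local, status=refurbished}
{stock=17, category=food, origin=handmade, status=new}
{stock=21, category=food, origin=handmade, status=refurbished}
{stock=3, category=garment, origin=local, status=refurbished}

Yes, Yes, No, No, Yes

The common property of the 'Yes' items is: category is garment. No 'No' item has it.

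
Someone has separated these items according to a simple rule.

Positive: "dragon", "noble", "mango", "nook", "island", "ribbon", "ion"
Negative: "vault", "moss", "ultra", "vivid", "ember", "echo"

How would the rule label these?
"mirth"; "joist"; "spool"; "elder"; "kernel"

Negative, Negative, Negative, Negative, Positive

Comparing the two groups points to one rule — contains 'n'.
Negative: "mirth", since no 'n'. Negative: "joist", since no 'n'. Negative: "spool", since no 'n'. Negative: "elder", since no 'n'. Positive: "kernel", since has 'n'.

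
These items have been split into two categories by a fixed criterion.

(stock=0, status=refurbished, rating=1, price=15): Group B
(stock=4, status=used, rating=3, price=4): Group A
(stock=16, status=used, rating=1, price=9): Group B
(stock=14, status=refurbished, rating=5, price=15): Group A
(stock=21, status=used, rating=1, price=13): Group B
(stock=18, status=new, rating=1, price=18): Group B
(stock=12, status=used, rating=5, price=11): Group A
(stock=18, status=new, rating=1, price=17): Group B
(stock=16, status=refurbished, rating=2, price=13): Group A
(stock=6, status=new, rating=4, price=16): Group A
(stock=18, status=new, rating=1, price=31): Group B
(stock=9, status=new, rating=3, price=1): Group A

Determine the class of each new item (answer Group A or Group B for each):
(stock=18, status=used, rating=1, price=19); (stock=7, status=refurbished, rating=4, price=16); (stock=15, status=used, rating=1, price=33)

Every 'Group A' example satisfies: rating ≥ 2. None of the 'Group B' examples do.

Group B, Group A, Group B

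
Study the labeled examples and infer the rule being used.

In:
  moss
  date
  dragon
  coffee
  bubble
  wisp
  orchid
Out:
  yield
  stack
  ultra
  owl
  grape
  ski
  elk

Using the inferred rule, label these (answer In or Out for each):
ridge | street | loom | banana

Out, In, In, In

The pattern is that an item is 'In' exactly when: even length.
ridge: length 5 — does not fit, so Out.
street: length 6 — passes, so In.
loom: length 4 — passes, so In.
banana: length 6 — passes, so In.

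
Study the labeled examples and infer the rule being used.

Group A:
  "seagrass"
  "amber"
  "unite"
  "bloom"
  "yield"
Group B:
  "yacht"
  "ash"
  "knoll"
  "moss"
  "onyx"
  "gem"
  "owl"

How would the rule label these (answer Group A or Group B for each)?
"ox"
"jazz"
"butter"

A rule that fits every label: has ≥ 2 vowels — true of each 'Group A' example, false of each 'Group B' one.

Group B, Group B, Group A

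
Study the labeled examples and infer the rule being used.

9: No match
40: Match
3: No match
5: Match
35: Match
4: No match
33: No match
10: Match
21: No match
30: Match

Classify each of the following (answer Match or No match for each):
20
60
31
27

Match, Match, No match, No match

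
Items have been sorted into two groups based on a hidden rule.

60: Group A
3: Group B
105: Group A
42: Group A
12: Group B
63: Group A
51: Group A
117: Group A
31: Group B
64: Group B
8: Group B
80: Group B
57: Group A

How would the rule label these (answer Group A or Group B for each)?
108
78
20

Group A, Group A, Group B

The distinguishing property — multiple of 3 AND at least 31 — holds for all the 'Group A' cases and none of the 'Group B' cases.
108: Group A (108 = 3·36, 108 ≥ 31). 78: Group A (78 = 3·26, 78 ≥ 31). 20: Group B (20 = 3·6 + 2, 20 < 31).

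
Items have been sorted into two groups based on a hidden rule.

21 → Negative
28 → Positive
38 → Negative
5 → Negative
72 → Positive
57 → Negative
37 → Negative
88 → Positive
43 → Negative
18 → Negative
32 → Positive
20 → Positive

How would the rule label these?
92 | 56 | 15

Comparing the two groups points to one rule — multiple of 4.
92: 92 = 4·23, qualifies → Positive. 56: 56 = 4·14, qualifies → Positive. 15: 15 = 4·3 + 3, doesn't qualify → Negative.

Positive, Positive, Negative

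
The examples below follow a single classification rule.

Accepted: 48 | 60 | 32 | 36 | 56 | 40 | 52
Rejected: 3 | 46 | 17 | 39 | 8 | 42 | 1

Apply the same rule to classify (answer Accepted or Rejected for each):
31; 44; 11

Rejected, Accepted, Rejected

The common property of the 'Accepted' items is: multiple of 4 AND at least 17. No 'Rejected' item has it.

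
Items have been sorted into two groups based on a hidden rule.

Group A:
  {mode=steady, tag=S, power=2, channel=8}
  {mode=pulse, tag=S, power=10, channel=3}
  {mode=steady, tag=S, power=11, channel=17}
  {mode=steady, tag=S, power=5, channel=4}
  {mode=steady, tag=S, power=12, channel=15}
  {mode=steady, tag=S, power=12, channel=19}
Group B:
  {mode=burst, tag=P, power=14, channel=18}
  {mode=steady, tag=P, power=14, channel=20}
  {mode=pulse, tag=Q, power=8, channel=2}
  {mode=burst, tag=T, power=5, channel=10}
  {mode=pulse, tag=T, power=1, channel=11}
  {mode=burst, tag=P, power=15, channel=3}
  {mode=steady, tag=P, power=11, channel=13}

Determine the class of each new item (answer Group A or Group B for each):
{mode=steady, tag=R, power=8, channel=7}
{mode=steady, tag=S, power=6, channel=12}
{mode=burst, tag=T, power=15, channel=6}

Group B, Group A, Group B

'Group A' ⟺ tag is S.
{mode=steady, tag=R, power=8, channel=7} → tag is R → Group B.
{mode=steady, tag=S, power=6, channel=12} → tag is S → Group A.
{mode=burst, tag=T, power=15, channel=6} → tag is T → Group B.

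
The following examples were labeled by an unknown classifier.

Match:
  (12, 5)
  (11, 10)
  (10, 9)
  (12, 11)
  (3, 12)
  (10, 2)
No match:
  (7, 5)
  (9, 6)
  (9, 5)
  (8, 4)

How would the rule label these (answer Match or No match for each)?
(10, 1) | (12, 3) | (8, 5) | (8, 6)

Match, Match, No match, No match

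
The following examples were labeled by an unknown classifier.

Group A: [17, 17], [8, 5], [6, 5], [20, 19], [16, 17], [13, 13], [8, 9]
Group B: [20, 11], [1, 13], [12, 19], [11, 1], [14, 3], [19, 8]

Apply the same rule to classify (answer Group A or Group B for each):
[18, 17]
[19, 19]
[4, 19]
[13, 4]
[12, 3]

One predicate separates the groups cleanly: |first − second| ≤ 3.
[18, 17] → |18−17| = 1 → Group A. [19, 19] → |19−19| = 0 → Group A. [4, 19] → |4−19| = 15 → Group B. [13, 4] → |13−4| = 9 → Group B. [12, 3] → |12−3| = 9 → Group B.

Group A, Group A, Group B, Group B, Group B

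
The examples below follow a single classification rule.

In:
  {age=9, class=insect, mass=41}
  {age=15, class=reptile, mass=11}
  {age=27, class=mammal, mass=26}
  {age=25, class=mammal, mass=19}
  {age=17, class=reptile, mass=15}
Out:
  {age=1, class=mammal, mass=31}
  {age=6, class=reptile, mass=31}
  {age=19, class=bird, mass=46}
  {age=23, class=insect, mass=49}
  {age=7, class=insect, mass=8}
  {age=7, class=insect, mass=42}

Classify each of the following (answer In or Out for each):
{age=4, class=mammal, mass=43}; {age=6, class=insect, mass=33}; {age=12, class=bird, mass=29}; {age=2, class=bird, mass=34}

Out, Out, In, Out

One predicate separates the groups cleanly: mass ≤ 41 AND age ≥ 9.
{age=4, class=mammal, mass=43}: mass = 43, age = 4, doesn't qualify → Out.
{age=6, class=insect, mass=33}: mass = 33, age = 6, doesn't qualify → Out.
{age=12, class=bird, mass=29}: mass = 29, age = 12, passes → In.
{age=2, class=bird, mass=34}: mass = 34, age = 2, doesn't qualify → Out.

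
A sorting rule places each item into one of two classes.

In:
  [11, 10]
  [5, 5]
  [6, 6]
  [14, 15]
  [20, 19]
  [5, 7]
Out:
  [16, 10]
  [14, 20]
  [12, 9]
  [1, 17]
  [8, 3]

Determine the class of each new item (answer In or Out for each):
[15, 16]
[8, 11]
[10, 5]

In, Out, Out

The rule appears to be: |first − second| ≤ 2.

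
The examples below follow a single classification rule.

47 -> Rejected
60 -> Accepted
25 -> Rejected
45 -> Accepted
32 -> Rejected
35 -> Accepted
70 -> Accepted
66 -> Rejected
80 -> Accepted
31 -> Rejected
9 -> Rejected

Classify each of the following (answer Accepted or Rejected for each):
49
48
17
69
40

One predicate separates the groups cleanly: multiple of 5 AND at least 31.

Rejected, Rejected, Rejected, Rejected, Accepted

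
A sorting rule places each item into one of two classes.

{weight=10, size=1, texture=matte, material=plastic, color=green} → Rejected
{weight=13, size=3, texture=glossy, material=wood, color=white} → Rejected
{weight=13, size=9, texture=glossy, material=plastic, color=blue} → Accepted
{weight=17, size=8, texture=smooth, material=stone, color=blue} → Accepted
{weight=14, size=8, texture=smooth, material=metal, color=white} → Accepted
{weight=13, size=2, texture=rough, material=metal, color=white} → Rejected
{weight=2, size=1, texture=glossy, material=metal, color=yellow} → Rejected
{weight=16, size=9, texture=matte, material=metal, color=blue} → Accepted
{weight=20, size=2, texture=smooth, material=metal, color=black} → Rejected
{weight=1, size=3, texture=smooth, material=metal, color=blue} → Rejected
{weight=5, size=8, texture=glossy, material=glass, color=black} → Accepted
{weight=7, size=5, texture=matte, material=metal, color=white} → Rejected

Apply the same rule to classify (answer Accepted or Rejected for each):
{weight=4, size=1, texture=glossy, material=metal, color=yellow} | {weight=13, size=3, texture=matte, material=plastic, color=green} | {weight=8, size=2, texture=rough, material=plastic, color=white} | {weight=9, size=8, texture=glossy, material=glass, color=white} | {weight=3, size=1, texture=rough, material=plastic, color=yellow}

Rejected, Rejected, Rejected, Accepted, Rejected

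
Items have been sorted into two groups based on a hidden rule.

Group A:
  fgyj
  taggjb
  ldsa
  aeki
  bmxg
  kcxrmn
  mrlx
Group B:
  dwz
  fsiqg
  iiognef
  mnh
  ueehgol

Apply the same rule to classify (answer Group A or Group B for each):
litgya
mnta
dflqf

Every 'Group A' example satisfies: even length. None of the 'Group B' examples do.

Group A, Group A, Group B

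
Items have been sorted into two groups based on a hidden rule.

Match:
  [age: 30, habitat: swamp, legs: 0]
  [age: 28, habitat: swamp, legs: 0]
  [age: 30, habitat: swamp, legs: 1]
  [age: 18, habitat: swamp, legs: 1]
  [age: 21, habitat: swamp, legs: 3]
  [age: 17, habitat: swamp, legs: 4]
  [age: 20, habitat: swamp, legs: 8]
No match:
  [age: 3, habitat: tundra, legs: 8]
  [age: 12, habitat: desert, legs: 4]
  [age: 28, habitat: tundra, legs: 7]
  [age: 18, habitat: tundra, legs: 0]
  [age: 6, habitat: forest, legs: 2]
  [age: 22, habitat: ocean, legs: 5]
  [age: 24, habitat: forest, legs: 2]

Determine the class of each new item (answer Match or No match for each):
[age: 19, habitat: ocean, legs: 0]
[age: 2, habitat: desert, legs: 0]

'Match' ⟺ habitat is swamp.
No match: [age: 19, habitat: ocean, legs: 0], since habitat is ocean.
No match: [age: 2, habitat: desert, legs: 0], since habitat is desert.

No match, No match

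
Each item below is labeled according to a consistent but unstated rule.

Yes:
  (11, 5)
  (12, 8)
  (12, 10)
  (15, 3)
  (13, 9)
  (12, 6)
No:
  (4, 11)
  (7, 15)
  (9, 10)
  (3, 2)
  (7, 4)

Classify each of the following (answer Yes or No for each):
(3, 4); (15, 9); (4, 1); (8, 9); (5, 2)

No, Yes, No, No, No

The simplest hypothesis consistent with all the labels is: first ≥ 10.
(3, 4) — first 3, hence No. (15, 9) — first 15, hence Yes. (4, 1) — first 4, hence No. (8, 9) — first 8, hence No. (5, 2) — first 5, hence No.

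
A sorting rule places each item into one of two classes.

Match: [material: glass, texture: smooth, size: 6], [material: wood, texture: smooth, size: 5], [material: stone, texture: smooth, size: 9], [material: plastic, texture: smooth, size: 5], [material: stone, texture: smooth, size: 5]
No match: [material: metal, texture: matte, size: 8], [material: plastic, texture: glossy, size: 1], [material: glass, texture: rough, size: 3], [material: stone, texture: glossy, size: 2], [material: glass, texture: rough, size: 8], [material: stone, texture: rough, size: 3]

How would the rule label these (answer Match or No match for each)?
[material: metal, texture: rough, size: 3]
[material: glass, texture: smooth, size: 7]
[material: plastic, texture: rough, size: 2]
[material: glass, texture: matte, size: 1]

No match, Match, No match, No match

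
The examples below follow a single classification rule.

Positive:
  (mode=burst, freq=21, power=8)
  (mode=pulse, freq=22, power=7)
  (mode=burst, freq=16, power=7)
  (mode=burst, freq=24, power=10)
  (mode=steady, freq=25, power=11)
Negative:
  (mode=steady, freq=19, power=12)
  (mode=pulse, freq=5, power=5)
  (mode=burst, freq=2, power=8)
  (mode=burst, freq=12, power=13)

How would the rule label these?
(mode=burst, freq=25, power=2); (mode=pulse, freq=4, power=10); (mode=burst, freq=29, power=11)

Positive, Negative, Positive

The rule appears to be: freq ≥ 12 AND power ≤ 11.
(mode=burst, freq=25, power=2) — freq = 25, power = 2, hence Positive. (mode=pulse, freq=4, power=10) — freq = 4, power = 10, hence Negative. (mode=burst, freq=29, power=11) — freq = 29, power = 11, hence Positive.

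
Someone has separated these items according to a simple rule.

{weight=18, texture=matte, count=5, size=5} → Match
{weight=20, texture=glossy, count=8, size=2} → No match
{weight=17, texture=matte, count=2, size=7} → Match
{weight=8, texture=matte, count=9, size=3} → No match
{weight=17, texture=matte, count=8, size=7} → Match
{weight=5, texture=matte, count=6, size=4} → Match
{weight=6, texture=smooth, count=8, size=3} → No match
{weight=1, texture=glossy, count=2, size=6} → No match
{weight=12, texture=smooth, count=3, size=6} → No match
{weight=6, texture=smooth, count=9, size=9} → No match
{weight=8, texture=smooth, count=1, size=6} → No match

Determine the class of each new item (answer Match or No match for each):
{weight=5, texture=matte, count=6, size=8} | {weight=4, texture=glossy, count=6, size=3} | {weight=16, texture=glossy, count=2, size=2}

The classifier is using: texture is matte AND size ≥ 4.
{weight=5, texture=matte, count=6, size=8}: texture is matte, size = 8, matches → Match. {weight=4, texture=glossy, count=6, size=3}: texture is glossy, size = 3, doesn't match → No match. {weight=16, texture=glossy, count=2, size=2}: texture is glossy, size = 2, doesn't match → No match.

Match, No match, No match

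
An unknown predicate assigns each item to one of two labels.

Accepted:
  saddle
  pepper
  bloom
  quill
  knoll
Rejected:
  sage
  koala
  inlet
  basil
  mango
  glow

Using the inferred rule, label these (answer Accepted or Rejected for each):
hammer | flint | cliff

All 'Accepted' examples share one property — has a double letter — and every 'Rejected' example lacks it.
hammer: 'mm' doubled — checks out, so Accepted. flint: no doubled letter — does not fit, so Rejected. cliff: 'ff' doubled — checks out, so Accepted.

Accepted, Rejected, Accepted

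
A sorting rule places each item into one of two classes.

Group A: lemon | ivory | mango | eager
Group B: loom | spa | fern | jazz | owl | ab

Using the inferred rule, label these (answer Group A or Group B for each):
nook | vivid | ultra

Group B, Group A, Group A

The simplest hypothesis consistent with all the labels is: length 5.
Group B: nook, since length 4. Group A: vivid, since length 5. Group A: ultra, since length 5.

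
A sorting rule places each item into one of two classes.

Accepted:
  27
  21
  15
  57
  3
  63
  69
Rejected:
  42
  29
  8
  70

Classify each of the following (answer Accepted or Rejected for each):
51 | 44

A rule that fits every label: ≡ 3 (mod 6) — true of each 'Accepted' example, false of each 'Rejected' one.

Accepted, Rejected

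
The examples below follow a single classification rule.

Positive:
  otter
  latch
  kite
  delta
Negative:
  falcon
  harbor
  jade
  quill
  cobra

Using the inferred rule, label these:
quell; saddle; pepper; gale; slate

Negative, Negative, Negative, Negative, Positive

Looking at the examples, the only property every 'Positive' case has and every 'Negative' case lacks is: contains 't'.
quell — no 't', hence Negative. saddle — no 't', hence Negative. pepper — no 't', hence Negative. gale — no 't', hence Negative. slate — has 't', hence Positive.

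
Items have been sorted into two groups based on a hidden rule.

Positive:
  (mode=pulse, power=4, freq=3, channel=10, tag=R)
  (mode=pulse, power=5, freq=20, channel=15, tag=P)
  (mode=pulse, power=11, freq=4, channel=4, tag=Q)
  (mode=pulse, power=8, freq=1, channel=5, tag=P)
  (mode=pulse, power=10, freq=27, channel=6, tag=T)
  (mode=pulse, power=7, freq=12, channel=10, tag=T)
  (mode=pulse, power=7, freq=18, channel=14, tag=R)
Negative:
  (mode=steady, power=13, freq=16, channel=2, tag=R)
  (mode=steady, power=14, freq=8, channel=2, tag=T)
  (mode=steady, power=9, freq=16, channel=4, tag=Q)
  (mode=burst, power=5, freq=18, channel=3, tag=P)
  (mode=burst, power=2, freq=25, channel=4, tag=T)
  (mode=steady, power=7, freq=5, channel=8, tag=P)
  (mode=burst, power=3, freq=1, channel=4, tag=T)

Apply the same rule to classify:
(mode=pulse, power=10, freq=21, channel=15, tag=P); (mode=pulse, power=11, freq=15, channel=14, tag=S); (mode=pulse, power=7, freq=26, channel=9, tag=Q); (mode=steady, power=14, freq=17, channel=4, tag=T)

Comparing the two groups points to one rule — mode is pulse.
(mode=pulse, power=10, freq=21, channel=15, tag=P): mode is pulse — matches, so Positive.
(mode=pulse, power=11, freq=15, channel=14, tag=S): mode is pulse — matches, so Positive.
(mode=pulse, power=7, freq=26, channel=9, tag=Q): mode is pulse — matches, so Positive.
(mode=steady, power=14, freq=17, channel=4, tag=T): mode is steady — lacks this property, so Negative.

Positive, Positive, Positive, Negative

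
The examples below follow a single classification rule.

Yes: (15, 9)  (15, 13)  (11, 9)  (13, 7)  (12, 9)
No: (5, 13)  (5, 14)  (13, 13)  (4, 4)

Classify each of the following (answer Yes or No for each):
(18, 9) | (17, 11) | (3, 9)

Yes, Yes, No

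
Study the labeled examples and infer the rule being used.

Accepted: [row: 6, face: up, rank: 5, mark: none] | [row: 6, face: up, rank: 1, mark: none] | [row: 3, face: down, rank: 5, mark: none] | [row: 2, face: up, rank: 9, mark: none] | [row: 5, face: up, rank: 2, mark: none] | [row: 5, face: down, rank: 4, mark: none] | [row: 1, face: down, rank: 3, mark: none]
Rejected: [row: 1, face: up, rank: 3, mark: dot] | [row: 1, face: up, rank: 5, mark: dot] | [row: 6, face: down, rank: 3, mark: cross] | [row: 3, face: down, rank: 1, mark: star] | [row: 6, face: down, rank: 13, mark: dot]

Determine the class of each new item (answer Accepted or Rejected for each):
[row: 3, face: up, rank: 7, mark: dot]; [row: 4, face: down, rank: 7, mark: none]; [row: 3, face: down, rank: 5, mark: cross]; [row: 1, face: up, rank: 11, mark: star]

Rejected, Accepted, Rejected, Rejected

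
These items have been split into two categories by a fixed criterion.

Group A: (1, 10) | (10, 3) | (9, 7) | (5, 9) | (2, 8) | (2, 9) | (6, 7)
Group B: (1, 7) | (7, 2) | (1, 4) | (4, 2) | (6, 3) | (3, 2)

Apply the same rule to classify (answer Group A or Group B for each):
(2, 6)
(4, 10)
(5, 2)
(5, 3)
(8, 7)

'Group A' ⟺ sum ≥ 10.
(2, 6): 2+6 = 8 — does not fit, so Group B.
(4, 10): 4+10 = 14 — checks out, so Group A.
(5, 2): 5+2 = 7 — does not fit, so Group B.
(5, 3): 5+3 = 8 — does not fit, so Group B.
(8, 7): 8+7 = 15 — checks out, so Group A.

Group B, Group A, Group B, Group B, Group A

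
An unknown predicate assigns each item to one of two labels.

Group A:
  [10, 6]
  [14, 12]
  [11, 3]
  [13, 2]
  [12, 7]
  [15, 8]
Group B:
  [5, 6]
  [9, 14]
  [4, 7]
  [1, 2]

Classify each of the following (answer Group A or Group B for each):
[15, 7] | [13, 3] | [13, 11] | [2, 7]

Group A, Group A, Group A, Group B

The simplest hypothesis consistent with all the labels is: first > second.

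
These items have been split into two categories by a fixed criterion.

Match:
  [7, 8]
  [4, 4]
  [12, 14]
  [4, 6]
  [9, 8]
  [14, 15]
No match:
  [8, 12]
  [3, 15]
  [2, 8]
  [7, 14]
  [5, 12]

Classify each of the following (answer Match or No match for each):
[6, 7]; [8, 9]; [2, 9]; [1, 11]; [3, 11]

Match, Match, No match, No match, No match

The distinguishing property — |first − second| ≤ 2 — holds for all the 'Match' cases and none of the 'No match' cases.
[6, 7]: Match (|6−7| = 1). [8, 9]: Match (|8−9| = 1). [2, 9]: No match (|2−9| = 7). [1, 11]: No match (|1−11| = 10). [3, 11]: No match (|3−11| = 8).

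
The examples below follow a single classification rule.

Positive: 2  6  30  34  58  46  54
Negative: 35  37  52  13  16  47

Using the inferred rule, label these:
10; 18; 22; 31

A rule that fits every label: ≡ 2 (mod 4) — true of each 'Positive' example, false of each 'Negative' one.
10: 10 mod 4 = 2 — satisfies this, so Positive. 18: 18 mod 4 = 2 — satisfies this, so Positive. 22: 22 mod 4 = 2 — satisfies this, so Positive. 31: 31 mod 4 = 3 — fails this test, so Negative.

Positive, Positive, Positive, Negative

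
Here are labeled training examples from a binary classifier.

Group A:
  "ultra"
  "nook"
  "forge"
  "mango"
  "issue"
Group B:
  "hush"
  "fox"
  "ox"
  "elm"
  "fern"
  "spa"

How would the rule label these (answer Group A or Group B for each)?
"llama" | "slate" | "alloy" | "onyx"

Group A, Group A, Group A, Group B

The common property of the 'Group A' items is: has ≥ 2 vowels. No 'Group B' item has it.
"llama": 2 vowels, qualifies → Group A.
"slate": 2 vowels, qualifies → Group A.
"alloy": 2 vowels, qualifies → Group A.
"onyx": 1 vowel, does not satisfy this → Group B.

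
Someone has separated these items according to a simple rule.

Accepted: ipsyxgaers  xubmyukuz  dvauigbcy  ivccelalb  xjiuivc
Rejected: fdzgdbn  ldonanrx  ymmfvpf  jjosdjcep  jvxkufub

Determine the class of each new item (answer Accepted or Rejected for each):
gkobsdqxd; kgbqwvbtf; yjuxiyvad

The simplest hypothesis consistent with all the labels is: has ≥ 3 vowels.
Rejected: gkobsdqxd, since 1 vowel. Rejected: kgbqwvbtf, since 0 vowels. Accepted: yjuxiyvad, since 3 vowels.

Rejected, Rejected, Accepted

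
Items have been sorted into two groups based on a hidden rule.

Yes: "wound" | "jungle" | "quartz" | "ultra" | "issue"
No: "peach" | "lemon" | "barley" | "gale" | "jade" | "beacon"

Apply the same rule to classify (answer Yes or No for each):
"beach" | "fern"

No, No

All 'Yes' examples share one property — contains 'u' — and every 'No' example lacks it.
"beach": no 'u' — fails the rule, so No.
"fern": no 'u' — fails the rule, so No.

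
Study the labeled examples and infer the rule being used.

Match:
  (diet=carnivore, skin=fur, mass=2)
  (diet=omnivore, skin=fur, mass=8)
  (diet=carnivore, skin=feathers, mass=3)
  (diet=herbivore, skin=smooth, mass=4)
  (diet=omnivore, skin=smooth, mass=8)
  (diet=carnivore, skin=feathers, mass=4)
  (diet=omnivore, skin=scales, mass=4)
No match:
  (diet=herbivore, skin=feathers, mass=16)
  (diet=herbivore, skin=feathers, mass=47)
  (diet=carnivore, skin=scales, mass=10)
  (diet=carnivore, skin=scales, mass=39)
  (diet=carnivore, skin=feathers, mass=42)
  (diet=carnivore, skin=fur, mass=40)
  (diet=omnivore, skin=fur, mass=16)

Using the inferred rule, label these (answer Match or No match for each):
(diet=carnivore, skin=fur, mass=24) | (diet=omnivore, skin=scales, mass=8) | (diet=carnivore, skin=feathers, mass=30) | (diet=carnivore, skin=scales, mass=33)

No match, Match, No match, No match

The rule appears to be: mass ≤ 8.
No match: (diet=carnivore, skin=fur, mass=24), since mass = 24.
Match: (diet=omnivore, skin=scales, mass=8), since mass = 8.
No match: (diet=carnivore, skin=feathers, mass=30), since mass = 30.
No match: (diet=carnivore, skin=scales, mass=33), since mass = 33.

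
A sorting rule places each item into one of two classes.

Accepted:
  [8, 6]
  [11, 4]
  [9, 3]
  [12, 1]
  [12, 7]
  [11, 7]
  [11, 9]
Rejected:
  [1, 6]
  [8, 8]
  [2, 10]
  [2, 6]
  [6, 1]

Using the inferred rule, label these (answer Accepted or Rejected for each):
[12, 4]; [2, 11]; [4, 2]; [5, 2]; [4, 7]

The distinguishing property — first > second AND sum ≥ 8 — holds for all the 'Accepted' cases and none of the 'Rejected' cases.

Accepted, Rejected, Rejected, Rejected, Rejected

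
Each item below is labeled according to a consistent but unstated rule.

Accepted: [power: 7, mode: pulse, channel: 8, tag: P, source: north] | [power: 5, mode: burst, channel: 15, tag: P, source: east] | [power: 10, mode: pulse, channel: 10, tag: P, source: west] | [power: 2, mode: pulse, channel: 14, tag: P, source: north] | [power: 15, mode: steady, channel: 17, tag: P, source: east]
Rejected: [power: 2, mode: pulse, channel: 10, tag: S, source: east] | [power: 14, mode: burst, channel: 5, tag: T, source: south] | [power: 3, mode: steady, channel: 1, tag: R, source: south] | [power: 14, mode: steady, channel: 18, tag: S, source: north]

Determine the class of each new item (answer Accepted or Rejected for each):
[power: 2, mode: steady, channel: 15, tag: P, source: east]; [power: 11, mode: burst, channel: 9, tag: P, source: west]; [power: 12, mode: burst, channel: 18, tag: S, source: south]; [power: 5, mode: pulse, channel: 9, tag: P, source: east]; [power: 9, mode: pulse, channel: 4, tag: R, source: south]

Accepted, Accepted, Rejected, Accepted, Rejected

The rule appears to be: tag is P.
[power: 2, mode: steady, channel: 15, tag: P, source: east] → tag is P → Accepted.
[power: 11, mode: burst, channel: 9, tag: P, source: west] → tag is P → Accepted.
[power: 12, mode: burst, channel: 18, tag: S, source: south] → tag is S → Rejected.
[power: 5, mode: pulse, channel: 9, tag: P, source: east] → tag is P → Accepted.
[power: 9, mode: pulse, channel: 4, tag: R, source: south] → tag is R → Rejected.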